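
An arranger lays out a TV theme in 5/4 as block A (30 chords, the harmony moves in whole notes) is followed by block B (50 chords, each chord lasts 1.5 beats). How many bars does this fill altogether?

A: 30 × 4 = 120 beats = 24 bars.
B: 50 × 1.5 = 75 beats = 15 bars.
Total: 24 + 15 = 39 bars.

39 bars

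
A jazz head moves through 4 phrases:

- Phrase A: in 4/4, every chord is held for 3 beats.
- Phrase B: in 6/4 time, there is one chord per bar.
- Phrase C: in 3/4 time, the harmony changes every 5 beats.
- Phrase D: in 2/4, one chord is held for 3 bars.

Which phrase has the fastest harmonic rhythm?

Phrase A

A: 4/3 = 4/3 chords/bar.
B: 6/6 = 1 chord/bar.
C: 3/5 = 0.6 chords/bar.
D: 2/6 = 1/3 chords/bar.
Fastest is A at 4/3 chords/bar.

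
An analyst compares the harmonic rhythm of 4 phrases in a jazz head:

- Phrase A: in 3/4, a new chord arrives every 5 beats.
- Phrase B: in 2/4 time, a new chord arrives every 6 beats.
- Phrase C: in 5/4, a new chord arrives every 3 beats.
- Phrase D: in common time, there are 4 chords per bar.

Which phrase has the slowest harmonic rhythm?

Phrase B

A: 3 beats/bar ÷ 5 beats/chord = 0.6 chords/bar.
B: 2 beats/bar ÷ 6 beats/chord = 1/3 chords/bar.
C: 5 beats/bar ÷ 3 beats/chord = 5/3 chords/bar.
D: 4 beats/bar ÷ 1 beat/chord = 4 chords/bar.
Slowest is B at 1/3 chords/bar.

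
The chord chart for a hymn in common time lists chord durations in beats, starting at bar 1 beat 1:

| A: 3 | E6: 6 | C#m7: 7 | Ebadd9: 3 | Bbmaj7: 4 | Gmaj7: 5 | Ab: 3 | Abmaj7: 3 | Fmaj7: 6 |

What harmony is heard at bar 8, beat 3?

Ab

Beat 3 of bar 8 is beat (8−1)×4 + 3 = 31 overall.
Running totals: A ends at 3, E6 ends at 9, C#m7 ends at 16, Ebadd9 ends at 19, Bbmaj7 ends at 23, Gmaj7 ends at 28, Ab ends at 31.
Beat 31 falls within Ab.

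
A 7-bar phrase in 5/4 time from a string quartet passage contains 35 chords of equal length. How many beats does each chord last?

7 bars × 5 beats/bar = 35 beats total.
35 beats ÷ 35 chords = 1 beats per chord.
(That is a quarter note.)

1 beat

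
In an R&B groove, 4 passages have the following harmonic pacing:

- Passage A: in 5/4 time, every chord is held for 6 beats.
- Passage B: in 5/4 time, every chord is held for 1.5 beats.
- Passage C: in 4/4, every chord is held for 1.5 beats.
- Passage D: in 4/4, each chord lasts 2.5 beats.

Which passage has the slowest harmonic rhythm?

A: 5/6 = 5/6 chords/bar.
B: 5/1.5 = 10/3 chords/bar.
C: 4/1.5 = 8/3 chords/bar.
D: 4/2.5 = 1.6 chords/bar.
Slowest is A at 5/6 chords/bar.

Passage A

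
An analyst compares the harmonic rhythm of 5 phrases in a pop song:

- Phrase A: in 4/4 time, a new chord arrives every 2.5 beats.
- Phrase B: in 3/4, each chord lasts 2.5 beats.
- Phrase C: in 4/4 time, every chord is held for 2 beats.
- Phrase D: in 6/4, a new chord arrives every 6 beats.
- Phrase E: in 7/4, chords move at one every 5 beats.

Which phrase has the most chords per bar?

Phrase C

A: 4 beats/bar ÷ 2.5 beats/chord = 1.6 chords/bar.
B: 3 beats/bar ÷ 2.5 beats/chord = 1.2 chords/bar.
C: 4 beats/bar ÷ 2 beats/chord = 2 chords/bar.
D: 6 beats/bar ÷ 6 beats/chord = 1 chord/bar.
E: 7 beats/bar ÷ 5 beats/chord = 1.4 chords/bar.
Fastest is C at 2 chords/bar.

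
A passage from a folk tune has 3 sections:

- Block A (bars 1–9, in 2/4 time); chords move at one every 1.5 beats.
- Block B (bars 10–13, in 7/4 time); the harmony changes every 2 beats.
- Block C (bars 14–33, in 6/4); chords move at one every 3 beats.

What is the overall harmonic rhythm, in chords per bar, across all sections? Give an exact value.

A: 9 × 2 = 18 beats ÷ 1.5 = 12 chords.
B: 4 × 7 = 28 beats ÷ 2 = 14 chords.
C: 20 × 6 = 120 beats ÷ 3 = 40 chords.
Overall: 66 chords over 33 bars → 66/33 = 2 chords per bar.

2 chords per bar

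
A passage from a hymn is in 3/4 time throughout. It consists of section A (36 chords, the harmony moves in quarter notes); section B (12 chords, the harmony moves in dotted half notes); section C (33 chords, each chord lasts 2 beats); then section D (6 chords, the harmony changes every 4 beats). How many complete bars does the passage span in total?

54 bars

A: 36 × 1 = 36 beats = 12 bars.
B: 12 × 3 = 36 beats = 12 bars.
C: 33 × 2 = 66 beats = 22 bars.
D: 6 × 4 = 24 beats = 8 bars.
Total: 12 + 12 + 22 + 8 = 54 bars.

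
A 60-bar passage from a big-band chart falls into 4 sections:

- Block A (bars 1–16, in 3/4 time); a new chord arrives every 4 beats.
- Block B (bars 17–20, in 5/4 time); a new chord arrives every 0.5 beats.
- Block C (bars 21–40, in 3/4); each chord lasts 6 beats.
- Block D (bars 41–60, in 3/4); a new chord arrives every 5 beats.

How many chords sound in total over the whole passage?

A: 16·3 = 48 beats, 48/4 = 12 chords.
B: 4·5 = 20 beats, 20/0.5 = 40 chords.
C: 20·3 = 60 beats, 60/6 = 10 chords.
D: 20·3 = 60 beats, 60/5 = 12 chords.
Total: 12 + 40 + 10 + 12 = 74.

74 chords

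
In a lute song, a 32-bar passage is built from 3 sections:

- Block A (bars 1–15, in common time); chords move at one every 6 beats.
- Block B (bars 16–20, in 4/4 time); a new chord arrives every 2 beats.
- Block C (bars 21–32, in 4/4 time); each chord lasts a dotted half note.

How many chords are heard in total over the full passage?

A has 60 beats and chords last 6 each, so 10 chords.
B has 20 beats and chords last 2 each, so 10 chords.
C has 48 beats and chords last 3 each, so 16 chords.
Total: 10 + 10 + 16 = 36.

36 chords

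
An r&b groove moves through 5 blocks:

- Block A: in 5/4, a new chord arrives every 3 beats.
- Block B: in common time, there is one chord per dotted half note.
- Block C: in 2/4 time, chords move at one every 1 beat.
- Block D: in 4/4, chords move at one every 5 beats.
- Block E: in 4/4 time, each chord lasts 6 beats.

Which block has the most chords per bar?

Block C

A: each chord is 3 beats in 5/4, so 5/3 per bar.
B: each chord is 3 beats in 4/4, so 4/3 per bar.
C: each chord is 1 beat in 2/4, so 2 per bar.
D: each chord is 5 beats in 4/4, so 0.8 per bar.
E: each chord is 6 beats in 4/4, so 2/3 per bar.
Fastest is C at 2 chords/bar.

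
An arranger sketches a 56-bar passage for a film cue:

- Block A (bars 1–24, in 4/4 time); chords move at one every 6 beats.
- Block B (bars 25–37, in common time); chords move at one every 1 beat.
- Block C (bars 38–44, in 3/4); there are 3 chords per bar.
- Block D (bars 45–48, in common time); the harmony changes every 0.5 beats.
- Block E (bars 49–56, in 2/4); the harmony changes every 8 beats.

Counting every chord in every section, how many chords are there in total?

123 chords

A: 24 bars × 4 beats = 96 beats; 6 beats/chord → 16 chords.
B: 13 bars × 4 beats = 52 beats; 1 beat/chord → 52 chords.
C: 7 bars × 3 beats = 21 beats; 1 beat/chord → 21 chords.
D: 4 bars × 4 beats = 16 beats; 0.5 beats/chord → 32 chords.
E: 8 bars × 2 beats = 16 beats; 8 beats/chord → 2 chords.
Total: 16 + 52 + 21 + 32 + 2 = 123.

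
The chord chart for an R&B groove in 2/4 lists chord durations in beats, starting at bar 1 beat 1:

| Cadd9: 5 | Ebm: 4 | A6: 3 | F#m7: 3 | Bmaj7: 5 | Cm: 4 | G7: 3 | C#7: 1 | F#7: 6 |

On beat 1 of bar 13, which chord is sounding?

Beat 1 of bar 13 is beat (13−1)×2 + 1 = 25 overall.
Running totals: Cadd9 ends at 5, Ebm ends at 9, A6 ends at 12, F#m7 ends at 15, Bmaj7 ends at 20, Cm ends at 24, G7 ends at 27.
Beat 25 falls within G7.

G7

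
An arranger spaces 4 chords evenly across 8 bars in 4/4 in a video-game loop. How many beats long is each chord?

8 beats

8 bars × 4 beats/bar = 32 beats total.
32 beats ÷ 4 chords = 8 beats per chord.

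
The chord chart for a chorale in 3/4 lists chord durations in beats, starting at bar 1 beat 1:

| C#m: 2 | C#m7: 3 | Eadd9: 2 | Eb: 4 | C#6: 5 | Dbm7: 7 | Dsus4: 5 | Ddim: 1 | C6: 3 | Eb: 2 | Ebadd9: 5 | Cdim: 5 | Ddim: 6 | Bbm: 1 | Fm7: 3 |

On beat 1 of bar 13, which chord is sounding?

Ebadd9

Beat 1 of bar 13 is beat (13−1)×3 + 1 = 37 overall.
Running totals: C#m ends at 2, C#m7 ends at 5, Eadd9 ends at 7, Eb ends at 11, C#6 ends at 16, Dbm7 ends at 23, Dsus4 ends at 28, Ddim ends at 29, C6 ends at 32, Eb ends at 34, Ebadd9 ends at 39.
Beat 37 falls within Ebadd9.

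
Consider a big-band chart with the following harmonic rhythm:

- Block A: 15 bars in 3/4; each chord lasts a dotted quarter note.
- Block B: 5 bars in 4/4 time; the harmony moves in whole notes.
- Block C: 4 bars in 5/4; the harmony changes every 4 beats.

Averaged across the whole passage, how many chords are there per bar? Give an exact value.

5/3 chords per bar

A: 15 bars of 3 beats is 45 beats; at 1.5 beats each that's 30 chords.
B: 5 bars of 4 beats is 20 beats; at 4 beats each that's 5 chords.
C: 4 bars of 5 beats is 20 beats; at 4 beats each that's 5 chords.
Overall: 40 chords over 24 bars → 40/24 = 5/3 chords per bar.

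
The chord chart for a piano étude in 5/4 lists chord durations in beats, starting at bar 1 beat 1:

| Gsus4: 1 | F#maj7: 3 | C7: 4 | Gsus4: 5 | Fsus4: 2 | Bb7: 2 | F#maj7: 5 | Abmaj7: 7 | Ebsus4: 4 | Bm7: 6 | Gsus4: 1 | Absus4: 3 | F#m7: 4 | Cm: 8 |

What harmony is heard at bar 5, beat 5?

Beat 5 of bar 5 is beat (5−1)×5 + 5 = 25 overall.
Running totals: Gsus4 ends at 1, F#maj7 ends at 4, C7 ends at 8, Gsus4 ends at 13, Fsus4 ends at 15, Bb7 ends at 17, F#maj7 ends at 22, Abmaj7 ends at 29.
Beat 25 falls within Abmaj7.

Abmaj7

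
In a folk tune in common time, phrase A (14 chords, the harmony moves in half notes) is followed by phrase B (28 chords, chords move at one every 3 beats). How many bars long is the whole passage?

A: 14 × 2 = 28 beats = 7 bars.
B: 28 × 3 = 84 beats = 21 bars.
Total: 7 + 21 = 28 bars.

28 bars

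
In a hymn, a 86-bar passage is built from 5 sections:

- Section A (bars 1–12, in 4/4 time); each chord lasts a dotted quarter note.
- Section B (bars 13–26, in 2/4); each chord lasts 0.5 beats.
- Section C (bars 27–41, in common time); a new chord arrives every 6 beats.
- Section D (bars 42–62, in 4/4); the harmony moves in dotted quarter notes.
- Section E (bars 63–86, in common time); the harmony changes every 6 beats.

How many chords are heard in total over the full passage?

170 chords

A has 48 beats and chords last 1.5 each, so 32 chords.
B has 28 beats and chords last 0.5 each, so 56 chords.
C has 60 beats and chords last 6 each, so 10 chords.
D has 84 beats and chords last 1.5 each, so 56 chords.
E has 96 beats and chords last 6 each, so 16 chords.
Total: 32 + 56 + 10 + 56 + 16 = 170.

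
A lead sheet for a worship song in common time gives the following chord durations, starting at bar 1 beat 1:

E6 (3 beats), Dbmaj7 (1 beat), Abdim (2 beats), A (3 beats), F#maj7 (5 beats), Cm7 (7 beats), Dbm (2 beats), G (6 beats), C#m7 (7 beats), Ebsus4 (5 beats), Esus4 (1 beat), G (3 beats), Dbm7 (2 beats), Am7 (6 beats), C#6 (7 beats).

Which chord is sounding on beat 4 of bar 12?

Beat 4 of bar 12 is beat (12−1)×4 + 4 = 48 overall.
Running totals: E6 ends at 3, Dbmaj7 ends at 4, Abdim ends at 6, A ends at 9, F#maj7 ends at 14, Cm7 ends at 21, Dbm ends at 23, G ends at 29, C#m7 ends at 36, Ebsus4 ends at 41, Esus4 ends at 42, G ends at 45, Dbm7 ends at 47, Am7 ends at 53.
Beat 48 falls within Am7.

Am7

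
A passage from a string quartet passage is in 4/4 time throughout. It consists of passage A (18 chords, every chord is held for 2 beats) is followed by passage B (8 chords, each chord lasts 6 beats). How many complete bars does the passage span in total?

21 bars

A: 18 × 2 = 36 beats = 9 bars.
B: 8 × 6 = 48 beats = 12 bars.
Total: 9 + 12 = 21 bars.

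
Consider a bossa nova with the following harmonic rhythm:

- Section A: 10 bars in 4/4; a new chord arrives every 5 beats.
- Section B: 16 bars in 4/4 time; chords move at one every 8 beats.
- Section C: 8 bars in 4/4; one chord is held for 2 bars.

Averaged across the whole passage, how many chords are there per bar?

10/17 chords per bar

A: 10 × 4 = 40 beats ÷ 5 = 8 chords.
B: 16 × 4 = 64 beats ÷ 8 = 8 chords.
C: 8 × 4 = 32 beats ÷ 8 = 4 chords.
Overall: 20 chords over 34 bars → 20/34 = 10/17 chords per bar.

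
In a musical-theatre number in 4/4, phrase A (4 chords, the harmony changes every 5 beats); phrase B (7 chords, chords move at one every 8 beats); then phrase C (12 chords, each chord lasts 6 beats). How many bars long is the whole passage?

A: 4 × 5 = 20 beats = 5 bars.
B: 7 × 8 = 56 beats = 14 bars.
C: 12 × 6 = 72 beats = 18 bars.
Total: 5 + 14 + 18 = 37 bars.

37 bars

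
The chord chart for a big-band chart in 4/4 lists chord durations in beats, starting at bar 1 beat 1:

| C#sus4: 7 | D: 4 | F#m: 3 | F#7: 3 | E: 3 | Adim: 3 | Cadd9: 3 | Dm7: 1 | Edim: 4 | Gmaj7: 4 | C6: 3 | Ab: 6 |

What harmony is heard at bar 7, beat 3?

Dm7

Beat 3 of bar 7 is beat (7−1)×4 + 3 = 27 overall.
Running totals: C#sus4 ends at 7, D ends at 11, F#m ends at 14, F#7 ends at 17, E ends at 20, Adim ends at 23, Cadd9 ends at 26, Dm7 ends at 27.
Beat 27 falls within Dm7.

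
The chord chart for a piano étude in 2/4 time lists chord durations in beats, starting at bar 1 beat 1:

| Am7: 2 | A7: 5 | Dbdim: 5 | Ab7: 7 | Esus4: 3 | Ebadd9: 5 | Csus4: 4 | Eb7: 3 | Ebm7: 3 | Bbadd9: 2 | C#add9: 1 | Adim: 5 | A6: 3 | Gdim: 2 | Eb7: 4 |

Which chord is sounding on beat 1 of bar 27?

Eb7

Beat 1 of bar 27 is beat (27−1)×2 + 1 = 53 overall.
Running totals: Am7 ends at 2, A7 ends at 7, Dbdim ends at 12, Ab7 ends at 19, Esus4 ends at 22, Ebadd9 ends at 27, Csus4 ends at 31, Eb7 ends at 34, Ebm7 ends at 37, Bbadd9 ends at 39, C#add9 ends at 40, Adim ends at 45, A6 ends at 48, Gdim ends at 50, Eb7 ends at 54.
Beat 53 falls within Eb7.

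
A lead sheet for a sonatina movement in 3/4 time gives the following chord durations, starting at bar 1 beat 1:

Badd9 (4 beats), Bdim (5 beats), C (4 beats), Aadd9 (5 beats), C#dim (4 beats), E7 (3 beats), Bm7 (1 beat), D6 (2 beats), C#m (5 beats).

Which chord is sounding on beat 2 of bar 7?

C#dim

Beat 2 of bar 7 is beat (7−1)×3 + 2 = 20 overall.
Running totals: Badd9 ends at 4, Bdim ends at 9, C ends at 13, Aadd9 ends at 18, C#dim ends at 22.
Beat 20 falls within C#dim.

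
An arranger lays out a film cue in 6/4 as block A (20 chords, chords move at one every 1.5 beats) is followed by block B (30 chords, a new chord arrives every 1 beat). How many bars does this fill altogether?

10 bars

A: 20 × 1.5 = 30 beats = 5 bars.
B: 30 × 1 = 30 beats = 5 bars.
Total: 5 + 5 = 10 bars.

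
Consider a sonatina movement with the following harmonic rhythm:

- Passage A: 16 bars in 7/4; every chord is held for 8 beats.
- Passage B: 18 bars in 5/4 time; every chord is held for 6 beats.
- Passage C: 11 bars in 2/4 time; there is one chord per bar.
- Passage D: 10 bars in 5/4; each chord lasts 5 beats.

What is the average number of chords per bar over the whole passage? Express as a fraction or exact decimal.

10/11 chords per bar

A: 16 bars of 7 beats is 112 beats; at 8 beats each that's 14 chords.
B: 18 bars of 5 beats is 90 beats; at 6 beats each that's 15 chords.
C: 11 bars of 2 beats is 22 beats; at 2 beats each that's 11 chords.
D: 10 bars of 5 beats is 50 beats; at 5 beats each that's 10 chords.
Overall: 50 chords over 55 bars → 50/55 = 10/11 chords per bar.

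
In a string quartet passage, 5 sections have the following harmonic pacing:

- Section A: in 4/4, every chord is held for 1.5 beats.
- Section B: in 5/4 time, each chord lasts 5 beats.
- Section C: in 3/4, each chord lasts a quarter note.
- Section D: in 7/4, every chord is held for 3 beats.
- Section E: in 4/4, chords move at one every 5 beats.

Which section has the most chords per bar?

A: 4 beats/bar ÷ 1.5 beats/chord = 8/3 chords/bar.
B: 5 beats/bar ÷ 5 beats/chord = 1 chord/bar.
C: 3 beats/bar ÷ 1 beat/chord = 3 chords/bar.
D: 7 beats/bar ÷ 3 beats/chord = 7/3 chords/bar.
E: 4 beats/bar ÷ 5 beats/chord = 0.8 chords/bar.
Fastest is C at 3 chords/bar.

Section C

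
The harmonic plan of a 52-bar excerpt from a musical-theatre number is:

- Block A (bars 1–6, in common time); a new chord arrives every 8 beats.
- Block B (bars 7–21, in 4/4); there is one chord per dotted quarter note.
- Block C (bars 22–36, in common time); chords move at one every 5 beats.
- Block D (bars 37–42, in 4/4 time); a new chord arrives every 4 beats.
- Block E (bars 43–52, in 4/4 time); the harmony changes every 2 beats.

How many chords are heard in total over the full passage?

81 chords

A: 6 bars × 4 beats = 24 beats; 8 beats/chord → 3 chords.
B: 15 bars × 4 beats = 60 beats; 1.5 beats/chord → 40 chords.
C: 15 bars × 4 beats = 60 beats; 5 beats/chord → 12 chords.
D: 6 bars × 4 beats = 24 beats; 4 beats/chord → 6 chords.
E: 10 bars × 4 beats = 40 beats; 2 beats/chord → 20 chords.
Total: 3 + 40 + 12 + 6 + 20 = 81.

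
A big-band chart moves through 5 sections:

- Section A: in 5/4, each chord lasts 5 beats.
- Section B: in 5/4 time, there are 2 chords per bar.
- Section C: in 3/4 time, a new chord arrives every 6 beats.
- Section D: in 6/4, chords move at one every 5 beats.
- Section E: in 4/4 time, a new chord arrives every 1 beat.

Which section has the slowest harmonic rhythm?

Section C

A: each chord is 5 beats in 5/4, so 1 per bar.
B: each chord is 2.5 beats in 5/4, so 2 per bar.
C: each chord is 6 beats in 3/4, so 0.5 per bar.
D: each chord is 5 beats in 6/4, so 1.2 per bar.
E: each chord is 1 beat in 4/4, so 4 per bar.
Slowest is C at 0.5 chords/bar.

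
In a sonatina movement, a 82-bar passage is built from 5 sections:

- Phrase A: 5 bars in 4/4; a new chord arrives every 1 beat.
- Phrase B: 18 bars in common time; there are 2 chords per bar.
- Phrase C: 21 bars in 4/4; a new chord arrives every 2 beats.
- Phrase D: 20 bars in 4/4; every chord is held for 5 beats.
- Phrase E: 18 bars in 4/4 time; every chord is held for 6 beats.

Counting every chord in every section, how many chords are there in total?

126 chords

A has 20 beats and chords last 1 each, so 20 chords.
B has 72 beats and chords last 2 each, so 36 chords.
C has 84 beats and chords last 2 each, so 42 chords.
D has 80 beats and chords last 5 each, so 16 chords.
E has 72 beats and chords last 6 each, so 12 chords.
Total: 20 + 36 + 42 + 16 + 12 = 126.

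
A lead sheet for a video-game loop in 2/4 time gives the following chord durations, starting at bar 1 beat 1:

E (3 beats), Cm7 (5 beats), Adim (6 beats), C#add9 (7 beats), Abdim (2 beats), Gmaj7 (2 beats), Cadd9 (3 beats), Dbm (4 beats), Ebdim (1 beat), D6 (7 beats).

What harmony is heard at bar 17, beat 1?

Ebdim

Beat 1 of bar 17 is beat (17−1)×2 + 1 = 33 overall.
Running totals: E ends at 3, Cm7 ends at 8, Adim ends at 14, C#add9 ends at 21, Abdim ends at 23, Gmaj7 ends at 25, Cadd9 ends at 28, Dbm ends at 32, Ebdim ends at 33.
Beat 33 falls within Ebdim.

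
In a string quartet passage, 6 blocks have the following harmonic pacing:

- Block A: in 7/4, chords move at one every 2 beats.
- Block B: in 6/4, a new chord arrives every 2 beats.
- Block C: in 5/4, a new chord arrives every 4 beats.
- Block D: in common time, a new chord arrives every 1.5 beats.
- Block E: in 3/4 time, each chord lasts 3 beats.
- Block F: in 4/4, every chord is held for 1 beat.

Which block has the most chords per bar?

Block F

A: each chord is 2 beats in 7/4, so 3.5 per bar.
B: each chord is 2 beats in 6/4, so 3 per bar.
C: each chord is 4 beats in 5/4, so 1.25 per bar.
D: each chord is 1.5 beats in 4/4, so 8/3 per bar.
E: each chord is 3 beats in 3/4, so 1 per bar.
F: each chord is 1 beat in 4/4, so 4 per bar.
Fastest is F at 4 chords/bar.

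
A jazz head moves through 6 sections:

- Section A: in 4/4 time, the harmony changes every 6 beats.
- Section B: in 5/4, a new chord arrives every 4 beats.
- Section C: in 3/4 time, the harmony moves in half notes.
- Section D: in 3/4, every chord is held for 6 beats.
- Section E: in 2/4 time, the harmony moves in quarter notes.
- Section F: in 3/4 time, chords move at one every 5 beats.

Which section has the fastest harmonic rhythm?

A: 4 beats/bar ÷ 6 beats/chord = 2/3 chords/bar.
B: 5 beats/bar ÷ 4 beats/chord = 1.25 chords/bar.
C: 3 beats/bar ÷ 2 beats/chord = 1.5 chords/bar.
D: 3 beats/bar ÷ 6 beats/chord = 0.5 chords/bar.
E: 2 beats/bar ÷ 1 beat/chord = 2 chords/bar.
F: 3 beats/bar ÷ 5 beats/chord = 0.6 chords/bar.
Fastest is E at 2 chords/bar.

Section E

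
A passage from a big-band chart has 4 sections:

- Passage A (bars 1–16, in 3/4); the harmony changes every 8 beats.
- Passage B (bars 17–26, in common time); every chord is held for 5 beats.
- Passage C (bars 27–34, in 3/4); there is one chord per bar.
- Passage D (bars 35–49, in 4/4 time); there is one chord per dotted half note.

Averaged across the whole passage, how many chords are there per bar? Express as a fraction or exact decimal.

A: 16 bars of 3 beats is 48 beats; at 8 beats each that's 6 chords.
B: 10 bars of 4 beats is 40 beats; at 5 beats each that's 8 chords.
C: 8 bars of 3 beats is 24 beats; at 3 beats each that's 8 chords.
D: 15 bars of 4 beats is 60 beats; at 3 beats each that's 20 chords.
Overall: 42 chords over 49 bars → 42/49 = 6/7 chords per bar.

6/7 chords per bar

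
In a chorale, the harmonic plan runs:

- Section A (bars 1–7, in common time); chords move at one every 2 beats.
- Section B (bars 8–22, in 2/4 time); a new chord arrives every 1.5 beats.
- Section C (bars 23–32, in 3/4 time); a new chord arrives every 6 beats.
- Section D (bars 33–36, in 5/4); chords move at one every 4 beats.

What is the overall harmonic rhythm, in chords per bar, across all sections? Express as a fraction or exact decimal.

11/9 chords per bar

A: 7 bars of 4 beats is 28 beats; at 2 beats each that's 14 chords.
B: 15 bars of 2 beats is 30 beats; at 1.5 beats each that's 20 chords.
C: 10 bars of 3 beats is 30 beats; at 6 beats each that's 5 chords.
D: 4 bars of 5 beats is 20 beats; at 4 beats each that's 5 chords.
Overall: 44 chords over 36 bars → 44/36 = 11/9 chords per bar.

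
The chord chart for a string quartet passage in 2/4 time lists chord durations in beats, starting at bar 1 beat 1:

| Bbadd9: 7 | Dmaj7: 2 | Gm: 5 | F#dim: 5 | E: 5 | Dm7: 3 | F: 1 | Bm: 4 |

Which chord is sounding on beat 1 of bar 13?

Dm7

Beat 1 of bar 13 is beat (13−1)×2 + 1 = 25 overall.
Running totals: Bbadd9 ends at 7, Dmaj7 ends at 9, Gm ends at 14, F#dim ends at 19, E ends at 24, Dm7 ends at 27.
Beat 25 falls within Dm7.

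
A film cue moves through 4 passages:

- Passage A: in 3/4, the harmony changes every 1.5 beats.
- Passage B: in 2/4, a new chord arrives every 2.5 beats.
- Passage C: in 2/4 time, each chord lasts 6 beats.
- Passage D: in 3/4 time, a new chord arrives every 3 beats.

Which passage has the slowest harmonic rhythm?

A: 3 beats/bar ÷ 1.5 beats/chord = 2 chords/bar.
B: 2 beats/bar ÷ 2.5 beats/chord = 0.8 chords/bar.
C: 2 beats/bar ÷ 6 beats/chord = 1/3 chords/bar.
D: 3 beats/bar ÷ 3 beats/chord = 1 chord/bar.
Slowest is C at 1/3 chords/bar.

Passage C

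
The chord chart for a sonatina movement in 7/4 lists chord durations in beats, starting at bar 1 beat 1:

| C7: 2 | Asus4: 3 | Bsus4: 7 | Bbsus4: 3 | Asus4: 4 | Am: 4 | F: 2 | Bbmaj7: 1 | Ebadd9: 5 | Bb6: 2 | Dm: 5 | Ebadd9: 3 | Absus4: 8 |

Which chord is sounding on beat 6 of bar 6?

Ebadd9

Beat 6 of bar 6 is beat (6−1)×7 + 6 = 41 overall.
Running totals: C7 ends at 2, Asus4 ends at 5, Bsus4 ends at 12, Bbsus4 ends at 15, Asus4 ends at 19, Am ends at 23, F ends at 25, Bbmaj7 ends at 26, Ebadd9 ends at 31, Bb6 ends at 33, Dm ends at 38, Ebadd9 ends at 41.
Beat 41 falls within Ebadd9.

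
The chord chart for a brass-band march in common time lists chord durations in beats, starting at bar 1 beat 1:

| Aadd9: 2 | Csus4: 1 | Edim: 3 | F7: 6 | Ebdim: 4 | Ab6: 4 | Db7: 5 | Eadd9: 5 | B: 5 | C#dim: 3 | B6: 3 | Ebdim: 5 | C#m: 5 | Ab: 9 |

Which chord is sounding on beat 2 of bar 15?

Beat 2 of bar 15 is beat (15−1)×4 + 2 = 58 overall.
Running totals: Aadd9 ends at 2, Csus4 ends at 3, Edim ends at 6, F7 ends at 12, Ebdim ends at 16, Ab6 ends at 20, Db7 ends at 25, Eadd9 ends at 30, B ends at 35, C#dim ends at 38, B6 ends at 41, Ebdim ends at 46, C#m ends at 51, Ab ends at 60.
Beat 58 falls within Ab.

Ab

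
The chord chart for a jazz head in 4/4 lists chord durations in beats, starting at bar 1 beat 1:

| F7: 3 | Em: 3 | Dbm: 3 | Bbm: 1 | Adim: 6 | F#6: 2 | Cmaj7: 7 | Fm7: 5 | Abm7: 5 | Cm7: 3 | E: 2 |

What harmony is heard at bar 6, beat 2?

Cmaj7

Beat 2 of bar 6 is beat (6−1)×4 + 2 = 22 overall.
Running totals: F7 ends at 3, Em ends at 6, Dbm ends at 9, Bbm ends at 10, Adim ends at 16, F#6 ends at 18, Cmaj7 ends at 25.
Beat 22 falls within Cmaj7.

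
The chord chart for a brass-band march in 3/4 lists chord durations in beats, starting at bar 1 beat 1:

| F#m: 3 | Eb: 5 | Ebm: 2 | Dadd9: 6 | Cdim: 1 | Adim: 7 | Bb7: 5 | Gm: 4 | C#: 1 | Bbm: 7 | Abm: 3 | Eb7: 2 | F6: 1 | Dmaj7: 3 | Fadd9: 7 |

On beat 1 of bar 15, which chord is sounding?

Beat 1 of bar 15 is beat (15−1)×3 + 1 = 43 overall.
Running totals: F#m ends at 3, Eb ends at 8, Ebm ends at 10, Dadd9 ends at 16, Cdim ends at 17, Adim ends at 24, Bb7 ends at 29, Gm ends at 33, C# ends at 34, Bbm ends at 41, Abm ends at 44.
Beat 43 falls within Abm.

Abm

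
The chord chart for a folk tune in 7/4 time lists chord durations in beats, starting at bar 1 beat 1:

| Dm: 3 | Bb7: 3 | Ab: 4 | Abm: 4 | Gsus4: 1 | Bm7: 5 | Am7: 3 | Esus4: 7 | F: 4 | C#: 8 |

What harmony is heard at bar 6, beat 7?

Beat 7 of bar 6 is beat (6−1)×7 + 7 = 42 overall.
Running totals: Dm ends at 3, Bb7 ends at 6, Ab ends at 10, Abm ends at 14, Gsus4 ends at 15, Bm7 ends at 20, Am7 ends at 23, Esus4 ends at 30, F ends at 34, C# ends at 42.
Beat 42 falls within C#.

C#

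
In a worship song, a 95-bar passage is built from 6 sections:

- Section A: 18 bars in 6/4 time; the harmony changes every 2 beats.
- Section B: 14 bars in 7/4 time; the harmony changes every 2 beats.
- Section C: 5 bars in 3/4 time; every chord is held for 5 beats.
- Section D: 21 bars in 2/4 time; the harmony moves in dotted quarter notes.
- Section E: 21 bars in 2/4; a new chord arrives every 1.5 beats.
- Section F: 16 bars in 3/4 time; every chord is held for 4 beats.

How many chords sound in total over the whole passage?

A: 18 bars × 6 beats = 108 beats; 2 beats/chord → 54 chords.
B: 14 bars × 7 beats = 98 beats; 2 beats/chord → 49 chords.
C: 5 bars × 3 beats = 15 beats; 5 beats/chord → 3 chords.
D: 21 bars × 2 beats = 42 beats; 1.5 beats/chord → 28 chords.
E: 21 bars × 2 beats = 42 beats; 1.5 beats/chord → 28 chords.
F: 16 bars × 3 beats = 48 beats; 4 beats/chord → 12 chords.
Total: 54 + 49 + 3 + 28 + 28 + 12 = 174.

174 chords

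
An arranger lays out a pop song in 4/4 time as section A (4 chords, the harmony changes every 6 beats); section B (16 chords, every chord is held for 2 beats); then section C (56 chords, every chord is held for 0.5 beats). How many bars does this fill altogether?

A: 4 × 6 = 24 beats = 6 bars.
B: 16 × 2 = 32 beats = 8 bars.
C: 56 × 0.5 = 28 beats = 7 bars.
Total: 6 + 8 + 7 = 21 bars.

21 bars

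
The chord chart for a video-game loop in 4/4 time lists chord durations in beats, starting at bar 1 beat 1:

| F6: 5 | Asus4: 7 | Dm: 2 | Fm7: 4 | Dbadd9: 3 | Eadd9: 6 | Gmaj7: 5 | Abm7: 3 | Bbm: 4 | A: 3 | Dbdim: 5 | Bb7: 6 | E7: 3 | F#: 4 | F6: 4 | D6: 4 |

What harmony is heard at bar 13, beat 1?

Bb7

Beat 1 of bar 13 is beat (13−1)×4 + 1 = 49 overall.
Running totals: F6 ends at 5, Asus4 ends at 12, Dm ends at 14, Fm7 ends at 18, Dbadd9 ends at 21, Eadd9 ends at 27, Gmaj7 ends at 32, Abm7 ends at 35, Bbm ends at 39, A ends at 42, Dbdim ends at 47, Bb7 ends at 53.
Beat 49 falls within Bb7.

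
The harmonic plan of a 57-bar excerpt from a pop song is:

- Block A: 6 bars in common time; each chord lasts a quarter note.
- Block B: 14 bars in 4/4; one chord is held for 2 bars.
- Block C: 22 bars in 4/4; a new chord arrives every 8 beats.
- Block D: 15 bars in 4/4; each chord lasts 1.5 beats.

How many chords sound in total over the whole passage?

82 chords

A: 6 bars × 4 beats = 24 beats; 1 beat/chord → 24 chords.
B: 14 bars × 4 beats = 56 beats; 8 beats/chord → 7 chords.
C: 22 bars × 4 beats = 88 beats; 8 beats/chord → 11 chords.
D: 15 bars × 4 beats = 60 beats; 1.5 beats/chord → 40 chords.
Total: 24 + 7 + 11 + 40 = 82.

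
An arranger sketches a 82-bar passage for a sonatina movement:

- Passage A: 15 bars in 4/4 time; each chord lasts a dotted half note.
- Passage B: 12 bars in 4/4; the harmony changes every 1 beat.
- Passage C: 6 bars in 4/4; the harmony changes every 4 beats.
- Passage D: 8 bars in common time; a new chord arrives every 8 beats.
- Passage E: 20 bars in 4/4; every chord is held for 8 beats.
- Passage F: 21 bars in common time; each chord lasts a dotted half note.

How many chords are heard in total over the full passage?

116 chords

A has 60 beats and chords last 3 each, so 20 chords.
B has 48 beats and chords last 1 each, so 48 chords.
C has 24 beats and chords last 4 each, so 6 chords.
D has 32 beats and chords last 8 each, so 4 chords.
E has 80 beats and chords last 8 each, so 10 chords.
F has 84 beats and chords last 3 each, so 28 chords.
Total: 20 + 48 + 6 + 4 + 10 + 28 = 116.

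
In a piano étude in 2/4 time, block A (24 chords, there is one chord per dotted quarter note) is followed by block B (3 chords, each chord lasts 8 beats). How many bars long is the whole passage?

30 bars

A: 24 × 1.5 = 36 beats = 18 bars.
B: 3 × 8 = 24 beats = 12 bars.
Total: 18 + 12 = 30 bars.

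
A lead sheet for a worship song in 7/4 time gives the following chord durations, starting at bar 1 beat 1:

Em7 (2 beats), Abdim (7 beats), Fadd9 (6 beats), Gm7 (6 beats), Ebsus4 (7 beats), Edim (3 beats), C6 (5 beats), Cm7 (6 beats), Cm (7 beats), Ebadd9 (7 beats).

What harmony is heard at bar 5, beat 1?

Beat 1 of bar 5 is beat (5−1)×7 + 1 = 29 overall.
Running totals: Em7 ends at 2, Abdim ends at 9, Fadd9 ends at 15, Gm7 ends at 21, Ebsus4 ends at 28, Edim ends at 31.
Beat 29 falls within Edim.

Edim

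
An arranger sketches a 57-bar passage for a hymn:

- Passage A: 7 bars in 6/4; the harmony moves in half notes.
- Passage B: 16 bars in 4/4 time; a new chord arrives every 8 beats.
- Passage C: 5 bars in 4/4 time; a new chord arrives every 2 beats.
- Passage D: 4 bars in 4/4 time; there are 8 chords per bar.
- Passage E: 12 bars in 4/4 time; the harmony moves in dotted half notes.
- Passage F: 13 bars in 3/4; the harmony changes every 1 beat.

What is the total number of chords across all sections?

A has 42 beats and chords last 2 each, so 21 chords.
B has 64 beats and chords last 8 each, so 8 chords.
C has 20 beats and chords last 2 each, so 10 chords.
D has 16 beats and chords last 0.5 each, so 32 chords.
E has 48 beats and chords last 3 each, so 16 chords.
F has 39 beats and chords last 1 each, so 39 chords.
Total: 21 + 8 + 10 + 32 + 16 + 39 = 126.

126 chords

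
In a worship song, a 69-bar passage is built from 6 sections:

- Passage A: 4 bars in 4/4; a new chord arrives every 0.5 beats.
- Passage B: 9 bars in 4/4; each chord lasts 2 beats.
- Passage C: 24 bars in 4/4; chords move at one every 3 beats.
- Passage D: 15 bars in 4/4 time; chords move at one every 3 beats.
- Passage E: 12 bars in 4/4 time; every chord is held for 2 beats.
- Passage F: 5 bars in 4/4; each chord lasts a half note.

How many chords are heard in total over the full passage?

136 chords

A has 16 beats and chords last 0.5 each, so 32 chords.
B has 36 beats and chords last 2 each, so 18 chords.
C has 96 beats and chords last 3 each, so 32 chords.
D has 60 beats and chords last 3 each, so 20 chords.
E has 48 beats and chords last 2 each, so 24 chords.
F has 20 beats and chords last 2 each, so 10 chords.
Total: 32 + 18 + 32 + 20 + 24 + 10 = 136.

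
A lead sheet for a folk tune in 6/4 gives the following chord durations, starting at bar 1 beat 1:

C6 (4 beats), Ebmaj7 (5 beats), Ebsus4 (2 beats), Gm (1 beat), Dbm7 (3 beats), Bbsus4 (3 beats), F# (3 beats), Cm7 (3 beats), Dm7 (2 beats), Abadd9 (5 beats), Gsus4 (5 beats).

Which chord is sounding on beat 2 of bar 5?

Dm7

Beat 2 of bar 5 is beat (5−1)×6 + 2 = 26 overall.
Running totals: C6 ends at 4, Ebmaj7 ends at 9, Ebsus4 ends at 11, Gm ends at 12, Dbm7 ends at 15, Bbsus4 ends at 18, F# ends at 21, Cm7 ends at 24, Dm7 ends at 26.
Beat 26 falls within Dm7.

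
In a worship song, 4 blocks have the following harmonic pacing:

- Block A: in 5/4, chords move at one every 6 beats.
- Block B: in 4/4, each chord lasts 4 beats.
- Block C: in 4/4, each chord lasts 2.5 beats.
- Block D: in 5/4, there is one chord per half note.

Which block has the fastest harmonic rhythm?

Block D

A: 5/6 = 5/6 chords/bar.
B: 4/4 = 1 chord/bar.
C: 4/2.5 = 1.6 chords/bar.
D: 5/2 = 2.5 chords/bar.
Fastest is D at 2.5 chords/bar.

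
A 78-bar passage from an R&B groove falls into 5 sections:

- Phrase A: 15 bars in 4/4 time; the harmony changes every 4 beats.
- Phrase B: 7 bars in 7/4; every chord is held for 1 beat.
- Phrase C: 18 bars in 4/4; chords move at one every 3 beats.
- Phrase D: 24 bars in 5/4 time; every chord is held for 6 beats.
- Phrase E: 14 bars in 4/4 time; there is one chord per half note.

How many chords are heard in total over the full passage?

136 chords

A: 15 bars × 4 beats = 60 beats; 4 beats/chord → 15 chords.
B: 7 bars × 7 beats = 49 beats; 1 beat/chord → 49 chords.
C: 18 bars × 4 beats = 72 beats; 3 beats/chord → 24 chords.
D: 24 bars × 5 beats = 120 beats; 6 beats/chord → 20 chords.
E: 14 bars × 4 beats = 56 beats; 2 beats/chord → 28 chords.
Total: 15 + 49 + 24 + 20 + 28 = 136.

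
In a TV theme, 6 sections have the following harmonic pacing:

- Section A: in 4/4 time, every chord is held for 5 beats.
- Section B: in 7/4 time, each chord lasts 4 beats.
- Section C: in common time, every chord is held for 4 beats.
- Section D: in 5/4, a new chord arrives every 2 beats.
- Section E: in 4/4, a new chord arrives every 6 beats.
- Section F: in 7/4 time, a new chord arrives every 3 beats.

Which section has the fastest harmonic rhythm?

Section D

A: 4 beats/bar ÷ 5 beats/chord = 0.8 chords/bar.
B: 7 beats/bar ÷ 4 beats/chord = 1.75 chords/bar.
C: 4 beats/bar ÷ 4 beats/chord = 1 chord/bar.
D: 5 beats/bar ÷ 2 beats/chord = 2.5 chords/bar.
E: 4 beats/bar ÷ 6 beats/chord = 2/3 chords/bar.
F: 7 beats/bar ÷ 3 beats/chord = 7/3 chords/bar.
Fastest is D at 2.5 chords/bar.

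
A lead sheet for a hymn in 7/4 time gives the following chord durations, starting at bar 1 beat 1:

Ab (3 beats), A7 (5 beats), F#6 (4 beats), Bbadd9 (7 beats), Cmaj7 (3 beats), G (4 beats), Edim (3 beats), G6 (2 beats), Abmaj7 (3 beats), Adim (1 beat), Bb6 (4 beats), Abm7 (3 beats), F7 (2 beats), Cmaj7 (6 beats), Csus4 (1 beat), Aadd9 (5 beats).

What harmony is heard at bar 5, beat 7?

Adim

Beat 7 of bar 5 is beat (5−1)×7 + 7 = 35 overall.
Running totals: Ab ends at 3, A7 ends at 8, F#6 ends at 12, Bbadd9 ends at 19, Cmaj7 ends at 22, G ends at 26, Edim ends at 29, G6 ends at 31, Abmaj7 ends at 34, Adim ends at 35.
Beat 35 falls within Adim.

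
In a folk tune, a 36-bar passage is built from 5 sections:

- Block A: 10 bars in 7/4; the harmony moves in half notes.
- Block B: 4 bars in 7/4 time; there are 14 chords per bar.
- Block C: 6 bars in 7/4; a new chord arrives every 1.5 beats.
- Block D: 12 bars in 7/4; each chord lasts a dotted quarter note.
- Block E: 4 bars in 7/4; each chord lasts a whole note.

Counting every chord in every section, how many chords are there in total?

182 chords

A: 10·7 = 70 beats, 70/2 = 35 chords.
B: 4·7 = 28 beats, 28/0.5 = 56 chords.
C: 6·7 = 42 beats, 42/1.5 = 28 chords.
D: 12·7 = 84 beats, 84/1.5 = 56 chords.
E: 4·7 = 28 beats, 28/4 = 7 chords.
Total: 35 + 56 + 28 + 56 + 7 = 182.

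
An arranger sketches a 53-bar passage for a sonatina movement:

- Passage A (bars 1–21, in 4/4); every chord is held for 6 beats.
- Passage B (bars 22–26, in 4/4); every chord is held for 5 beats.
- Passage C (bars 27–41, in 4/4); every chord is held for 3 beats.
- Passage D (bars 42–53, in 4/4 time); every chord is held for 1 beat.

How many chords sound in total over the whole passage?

A: 21 bars × 4 beats = 84 beats; 6 beats/chord → 14 chords.
B: 5 bars × 4 beats = 20 beats; 5 beats/chord → 4 chords.
C: 15 bars × 4 beats = 60 beats; 3 beats/chord → 20 chords.
D: 12 bars × 4 beats = 48 beats; 1 beat/chord → 48 chords.
Total: 14 + 4 + 20 + 48 = 86.

86 chords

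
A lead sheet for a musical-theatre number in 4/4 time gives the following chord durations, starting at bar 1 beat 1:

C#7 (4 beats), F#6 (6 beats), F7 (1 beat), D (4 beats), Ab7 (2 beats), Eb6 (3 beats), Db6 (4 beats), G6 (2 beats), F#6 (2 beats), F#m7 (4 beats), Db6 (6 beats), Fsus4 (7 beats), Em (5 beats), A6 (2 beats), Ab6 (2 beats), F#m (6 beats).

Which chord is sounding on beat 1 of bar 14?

Ab6

Beat 1 of bar 14 is beat (14−1)×4 + 1 = 53 overall.
Running totals: C#7 ends at 4, F#6 ends at 10, F7 ends at 11, D ends at 15, Ab7 ends at 17, Eb6 ends at 20, Db6 ends at 24, G6 ends at 26, F#6 ends at 28, F#m7 ends at 32, Db6 ends at 38, Fsus4 ends at 45, Em ends at 50, A6 ends at 52, Ab6 ends at 54.
Beat 53 falls within Ab6.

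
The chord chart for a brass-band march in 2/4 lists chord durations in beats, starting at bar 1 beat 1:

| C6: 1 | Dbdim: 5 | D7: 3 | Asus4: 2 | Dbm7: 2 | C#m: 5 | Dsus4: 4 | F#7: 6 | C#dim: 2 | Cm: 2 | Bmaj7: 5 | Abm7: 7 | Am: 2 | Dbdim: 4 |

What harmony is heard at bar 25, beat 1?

Dbdim

Beat 1 of bar 25 is beat (25−1)×2 + 1 = 49 overall.
Running totals: C6 ends at 1, Dbdim ends at 6, D7 ends at 9, Asus4 ends at 11, Dbm7 ends at 13, C#m ends at 18, Dsus4 ends at 22, F#7 ends at 28, C#dim ends at 30, Cm ends at 32, Bmaj7 ends at 37, Abm7 ends at 44, Am ends at 46, Dbdim ends at 50.
Beat 49 falls within Dbdim.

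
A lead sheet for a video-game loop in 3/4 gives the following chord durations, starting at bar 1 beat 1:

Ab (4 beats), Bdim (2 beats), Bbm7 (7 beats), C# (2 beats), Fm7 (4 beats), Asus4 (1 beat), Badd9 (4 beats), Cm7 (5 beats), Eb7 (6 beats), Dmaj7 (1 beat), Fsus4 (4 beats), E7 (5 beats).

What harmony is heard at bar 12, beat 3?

Dmaj7

Beat 3 of bar 12 is beat (12−1)×3 + 3 = 36 overall.
Running totals: Ab ends at 4, Bdim ends at 6, Bbm7 ends at 13, C# ends at 15, Fm7 ends at 19, Asus4 ends at 20, Badd9 ends at 24, Cm7 ends at 29, Eb7 ends at 35, Dmaj7 ends at 36.
Beat 36 falls within Dmaj7.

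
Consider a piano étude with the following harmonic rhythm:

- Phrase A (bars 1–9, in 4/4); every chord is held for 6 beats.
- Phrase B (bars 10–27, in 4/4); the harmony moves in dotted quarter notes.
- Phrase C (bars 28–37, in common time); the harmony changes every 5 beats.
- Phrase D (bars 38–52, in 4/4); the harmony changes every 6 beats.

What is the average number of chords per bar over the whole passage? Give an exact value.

A: 9 bars of 4 beats is 36 beats; at 6 beats each that's 6 chords.
B: 18 bars of 4 beats is 72 beats; at 1.5 beats each that's 48 chords.
C: 10 bars of 4 beats is 40 beats; at 5 beats each that's 8 chords.
D: 15 bars of 4 beats is 60 beats; at 6 beats each that's 10 chords.
Overall: 72 chords over 52 bars → 72/52 = 18/13 chords per bar.

18/13 chords per bar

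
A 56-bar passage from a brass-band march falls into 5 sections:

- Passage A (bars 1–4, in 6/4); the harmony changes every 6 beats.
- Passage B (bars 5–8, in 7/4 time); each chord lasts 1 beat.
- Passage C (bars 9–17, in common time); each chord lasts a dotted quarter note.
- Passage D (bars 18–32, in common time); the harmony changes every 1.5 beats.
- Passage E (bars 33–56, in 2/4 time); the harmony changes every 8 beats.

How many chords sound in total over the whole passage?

102 chords

A: 4·6 = 24 beats, 24/6 = 4 chords.
B: 4·7 = 28 beats, 28/1 = 28 chords.
C: 9·4 = 36 beats, 36/1.5 = 24 chords.
D: 15·4 = 60 beats, 60/1.5 = 40 chords.
E: 24·2 = 48 beats, 48/8 = 6 chords.
Total: 4 + 28 + 24 + 40 + 6 = 102.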